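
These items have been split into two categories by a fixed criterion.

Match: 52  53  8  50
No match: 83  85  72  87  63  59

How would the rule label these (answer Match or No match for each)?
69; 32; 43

No match, Match, Match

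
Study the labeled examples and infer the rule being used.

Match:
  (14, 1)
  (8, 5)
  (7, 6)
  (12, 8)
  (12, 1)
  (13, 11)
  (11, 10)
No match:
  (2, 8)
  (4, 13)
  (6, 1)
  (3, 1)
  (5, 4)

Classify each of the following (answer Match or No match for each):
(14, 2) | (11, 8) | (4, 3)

Match, Match, No match

All 'Match' examples share one property — first ≥ 7 — and every 'No match' example lacks it.
Match: (14, 2), since first 14. Match: (11, 8), since first 11. No match: (4, 3), since first 4.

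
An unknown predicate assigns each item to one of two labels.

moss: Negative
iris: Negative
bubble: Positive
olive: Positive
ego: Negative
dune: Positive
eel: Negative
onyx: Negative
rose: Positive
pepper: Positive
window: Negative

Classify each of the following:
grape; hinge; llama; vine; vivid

One predicate separates the groups cleanly: length ≥ 4 AND contains 'e'.
Positive: grape, since length 5, has 'e'. Positive: hinge, since length 5, has 'e'. Negative: llama, since length 5, no 'e'. Positive: vine, since length 4, has 'e'. Negative: vivid, since length 5, no 'e'.

Positive, Positive, Negative, Positive, Negative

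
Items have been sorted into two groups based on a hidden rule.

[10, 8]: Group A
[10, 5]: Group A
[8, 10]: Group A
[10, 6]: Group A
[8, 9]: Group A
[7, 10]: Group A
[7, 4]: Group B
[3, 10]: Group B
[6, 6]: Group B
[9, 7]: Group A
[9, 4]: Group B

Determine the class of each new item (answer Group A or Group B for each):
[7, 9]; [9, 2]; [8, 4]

Group A, Group B, Group B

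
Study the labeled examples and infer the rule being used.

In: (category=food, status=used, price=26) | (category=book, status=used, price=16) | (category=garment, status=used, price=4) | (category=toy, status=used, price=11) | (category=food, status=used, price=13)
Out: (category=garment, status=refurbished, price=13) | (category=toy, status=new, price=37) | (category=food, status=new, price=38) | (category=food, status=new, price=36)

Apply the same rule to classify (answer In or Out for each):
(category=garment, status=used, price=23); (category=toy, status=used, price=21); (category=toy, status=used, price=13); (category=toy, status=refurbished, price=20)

Every 'In' example satisfies: status is used. None of the 'Out' examples do.

In, In, In, Out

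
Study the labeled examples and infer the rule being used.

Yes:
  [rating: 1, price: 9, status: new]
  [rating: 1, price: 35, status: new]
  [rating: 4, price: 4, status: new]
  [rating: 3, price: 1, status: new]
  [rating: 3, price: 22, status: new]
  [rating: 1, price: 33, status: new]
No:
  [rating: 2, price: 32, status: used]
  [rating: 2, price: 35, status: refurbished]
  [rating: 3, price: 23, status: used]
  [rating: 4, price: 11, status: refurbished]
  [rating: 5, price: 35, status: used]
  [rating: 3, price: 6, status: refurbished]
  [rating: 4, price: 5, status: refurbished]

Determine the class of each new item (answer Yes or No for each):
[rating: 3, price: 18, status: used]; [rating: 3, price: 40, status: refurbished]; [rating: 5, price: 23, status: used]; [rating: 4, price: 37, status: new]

No, No, No, Yes

A rule that fits every label: status is new — true of each 'Yes' example, false of each 'No' one.
[rating: 3, price: 18, status: used]: status is used — fails this test, so No. [rating: 3, price: 40, status: refurbished]: status is refurbished — fails this test, so No. [rating: 5, price: 23, status: used]: status is used — fails this test, so No. [rating: 4, price: 37, status: new]: status is new — checks out, so Yes.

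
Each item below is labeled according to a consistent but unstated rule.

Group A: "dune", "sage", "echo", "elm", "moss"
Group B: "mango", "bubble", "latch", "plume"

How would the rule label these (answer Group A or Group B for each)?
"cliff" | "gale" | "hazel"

Group B, Group A, Group B

The common property of the 'Group A' items is: length ≤ 4. No 'Group B' item has it.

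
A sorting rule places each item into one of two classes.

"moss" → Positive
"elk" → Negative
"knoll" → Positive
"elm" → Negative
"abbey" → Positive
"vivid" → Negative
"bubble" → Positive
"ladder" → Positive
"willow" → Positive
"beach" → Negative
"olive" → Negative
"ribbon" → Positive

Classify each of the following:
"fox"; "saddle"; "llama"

Negative, Positive, Positive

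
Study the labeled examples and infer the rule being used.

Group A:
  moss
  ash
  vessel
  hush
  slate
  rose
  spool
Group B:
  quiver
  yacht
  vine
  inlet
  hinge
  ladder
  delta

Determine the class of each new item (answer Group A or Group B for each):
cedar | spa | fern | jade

Group B, Group A, Group B, Group B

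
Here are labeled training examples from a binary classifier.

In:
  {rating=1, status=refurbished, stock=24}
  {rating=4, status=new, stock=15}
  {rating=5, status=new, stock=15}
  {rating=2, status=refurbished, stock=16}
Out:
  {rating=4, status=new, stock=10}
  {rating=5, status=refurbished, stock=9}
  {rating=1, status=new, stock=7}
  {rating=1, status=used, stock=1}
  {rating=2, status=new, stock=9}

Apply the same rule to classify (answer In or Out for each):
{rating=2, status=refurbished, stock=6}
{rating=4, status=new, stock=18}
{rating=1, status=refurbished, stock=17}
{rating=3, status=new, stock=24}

Out, In, In, In

The distinguishing property — stock ≥ 15 — holds for all the 'In' cases and none of the 'Out' cases.
{rating=2, status=refurbished, stock=6}: Out (stock = 6). {rating=4, status=new, stock=18}: In (stock = 18). {rating=1, status=refurbished, stock=17}: In (stock = 17). {rating=3, status=new, stock=24}: In (stock = 24).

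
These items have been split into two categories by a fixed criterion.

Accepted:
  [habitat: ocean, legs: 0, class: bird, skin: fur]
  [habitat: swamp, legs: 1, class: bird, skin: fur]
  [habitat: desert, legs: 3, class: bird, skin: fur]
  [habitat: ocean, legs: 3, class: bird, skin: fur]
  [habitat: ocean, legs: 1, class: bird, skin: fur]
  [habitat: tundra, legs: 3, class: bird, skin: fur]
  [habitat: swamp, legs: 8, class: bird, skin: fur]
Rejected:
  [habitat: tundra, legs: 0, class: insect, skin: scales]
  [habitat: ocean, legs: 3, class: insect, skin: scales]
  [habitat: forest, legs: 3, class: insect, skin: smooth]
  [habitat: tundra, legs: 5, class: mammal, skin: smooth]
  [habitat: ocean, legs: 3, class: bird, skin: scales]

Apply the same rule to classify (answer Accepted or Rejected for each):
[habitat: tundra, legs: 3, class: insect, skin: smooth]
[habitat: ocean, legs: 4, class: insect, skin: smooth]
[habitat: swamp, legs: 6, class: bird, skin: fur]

Rejected, Rejected, Accepted

One predicate separates the groups cleanly: skin is fur.
[habitat: tundra, legs: 3, class: insect, skin: smooth]: Rejected (skin is smooth).
[habitat: ocean, legs: 4, class: insect, skin: smooth]: Rejected (skin is smooth).
[habitat: swamp, legs: 6, class: bird, skin: fur]: Accepted (skin is fur).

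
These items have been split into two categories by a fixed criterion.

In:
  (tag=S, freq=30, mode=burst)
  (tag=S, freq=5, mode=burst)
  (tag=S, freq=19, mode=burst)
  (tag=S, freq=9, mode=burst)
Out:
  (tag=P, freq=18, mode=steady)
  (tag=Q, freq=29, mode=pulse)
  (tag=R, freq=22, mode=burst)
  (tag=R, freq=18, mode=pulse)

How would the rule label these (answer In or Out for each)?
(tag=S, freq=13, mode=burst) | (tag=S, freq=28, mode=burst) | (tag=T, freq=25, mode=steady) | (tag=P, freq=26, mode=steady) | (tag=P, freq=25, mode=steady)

Checking candidate rules against both groups, what survives is: tag is S.
(tag=S, freq=13, mode=burst): In (tag is S). (tag=S, freq=28, mode=burst): In (tag is S). (tag=T, freq=25, mode=steady): Out (tag is T). (tag=P, freq=26, mode=steady): Out (tag is P). (tag=P, freq=25, mode=steady): Out (tag is P).

In, In, Out, Out, Out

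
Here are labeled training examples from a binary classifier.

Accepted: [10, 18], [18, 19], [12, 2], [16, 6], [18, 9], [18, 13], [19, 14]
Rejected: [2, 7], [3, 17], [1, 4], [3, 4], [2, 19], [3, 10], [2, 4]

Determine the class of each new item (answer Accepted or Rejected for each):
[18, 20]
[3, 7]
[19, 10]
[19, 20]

Rule: first ≥ 4. This holds for each 'Accepted' example and fails for each 'Rejected' one.
[18, 20] — first 18, hence Accepted.
[3, 7] — first 3, hence Rejected.
[19, 10] — first 19, hence Accepted.
[19, 20] — first 19, hence Accepted.

Accepted, Rejected, Accepted, Accepted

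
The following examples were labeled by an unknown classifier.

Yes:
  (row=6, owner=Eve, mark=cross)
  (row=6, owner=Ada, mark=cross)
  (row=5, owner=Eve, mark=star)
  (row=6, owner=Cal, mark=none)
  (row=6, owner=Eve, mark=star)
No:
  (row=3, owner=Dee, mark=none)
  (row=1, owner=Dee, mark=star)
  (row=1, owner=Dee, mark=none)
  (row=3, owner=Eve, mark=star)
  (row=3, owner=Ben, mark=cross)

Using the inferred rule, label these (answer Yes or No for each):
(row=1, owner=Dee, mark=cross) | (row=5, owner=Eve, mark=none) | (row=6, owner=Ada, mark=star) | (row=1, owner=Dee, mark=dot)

No, Yes, Yes, No

The common property of the 'Yes' items is: row ≥ 5. No 'No' item has it.
(row=1, owner=Dee, mark=cross): No (row = 1). (row=5, owner=Eve, mark=none): Yes (row = 5). (row=6, owner=Ada, mark=star): Yes (row = 6). (row=1, owner=Dee, mark=dot): No (row = 1).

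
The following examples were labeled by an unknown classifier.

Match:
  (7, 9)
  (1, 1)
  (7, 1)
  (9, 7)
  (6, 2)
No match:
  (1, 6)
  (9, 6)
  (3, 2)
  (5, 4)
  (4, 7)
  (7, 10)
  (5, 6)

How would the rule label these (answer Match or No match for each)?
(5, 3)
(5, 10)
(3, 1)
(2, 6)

Match, No match, Match, Match

Checking candidate rules against both groups, what survives is: sum is even.
(5, 3) — 5+3 = 8, hence Match. (5, 10) — 5+10 = 15, hence No match. (3, 1) — 3+1 = 4, hence Match. (2, 6) — 2+6 = 8, hence Match.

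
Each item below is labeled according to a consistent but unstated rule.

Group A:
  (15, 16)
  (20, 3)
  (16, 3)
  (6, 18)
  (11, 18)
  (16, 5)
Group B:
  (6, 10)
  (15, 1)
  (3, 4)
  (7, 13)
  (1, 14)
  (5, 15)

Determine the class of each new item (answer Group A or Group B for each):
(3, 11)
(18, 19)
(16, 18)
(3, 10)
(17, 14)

The simplest hypothesis consistent with all the labels is: max ≥ 16.
(3, 11) → max 11 → Group B. (18, 19) → max 19 → Group A. (16, 18) → max 18 → Group A. (3, 10) → max 10 → Group B. (17, 14) → max 17 → Group A.

Group B, Group A, Group A, Group B, Group A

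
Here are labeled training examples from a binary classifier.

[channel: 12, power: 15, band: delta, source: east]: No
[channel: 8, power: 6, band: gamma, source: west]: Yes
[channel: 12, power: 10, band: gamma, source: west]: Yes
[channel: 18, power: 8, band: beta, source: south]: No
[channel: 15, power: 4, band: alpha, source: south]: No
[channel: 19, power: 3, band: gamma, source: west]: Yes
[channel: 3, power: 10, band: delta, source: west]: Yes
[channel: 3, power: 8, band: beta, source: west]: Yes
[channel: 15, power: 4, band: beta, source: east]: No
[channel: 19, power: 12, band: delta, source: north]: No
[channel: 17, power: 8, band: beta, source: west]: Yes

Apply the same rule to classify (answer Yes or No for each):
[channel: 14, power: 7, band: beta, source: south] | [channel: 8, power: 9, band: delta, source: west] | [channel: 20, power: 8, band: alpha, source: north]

Rule: source is west. This holds for each 'Yes' example and fails for each 'No' one.
[channel: 14, power: 7, band: beta, source: south]: No (source is south). [channel: 8, power: 9, band: delta, source: west]: Yes (source is west). [channel: 20, power: 8, band: alpha, source: north]: No (source is north).

No, Yes, No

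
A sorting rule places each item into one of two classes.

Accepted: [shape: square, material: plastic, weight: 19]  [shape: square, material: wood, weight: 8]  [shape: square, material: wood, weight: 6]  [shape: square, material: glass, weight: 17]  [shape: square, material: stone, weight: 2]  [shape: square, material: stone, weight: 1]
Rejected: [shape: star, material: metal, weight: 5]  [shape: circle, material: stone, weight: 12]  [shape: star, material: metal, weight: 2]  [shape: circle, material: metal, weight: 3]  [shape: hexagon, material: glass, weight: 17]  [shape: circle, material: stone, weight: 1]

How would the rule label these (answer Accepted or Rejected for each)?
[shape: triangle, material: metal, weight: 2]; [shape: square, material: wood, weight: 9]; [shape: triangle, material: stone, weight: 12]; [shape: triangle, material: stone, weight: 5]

Rejected, Accepted, Rejected, Rejected

Every 'Accepted' example satisfies: shape is square. None of the 'Rejected' examples do.
[shape: triangle, material: metal, weight: 2]: Rejected (shape is triangle). [shape: square, material: wood, weight: 9]: Accepted (shape is square). [shape: triangle, material: stone, weight: 12]: Rejected (shape is triangle). [shape: triangle, material: stone, weight: 5]: Rejected (shape is triangle).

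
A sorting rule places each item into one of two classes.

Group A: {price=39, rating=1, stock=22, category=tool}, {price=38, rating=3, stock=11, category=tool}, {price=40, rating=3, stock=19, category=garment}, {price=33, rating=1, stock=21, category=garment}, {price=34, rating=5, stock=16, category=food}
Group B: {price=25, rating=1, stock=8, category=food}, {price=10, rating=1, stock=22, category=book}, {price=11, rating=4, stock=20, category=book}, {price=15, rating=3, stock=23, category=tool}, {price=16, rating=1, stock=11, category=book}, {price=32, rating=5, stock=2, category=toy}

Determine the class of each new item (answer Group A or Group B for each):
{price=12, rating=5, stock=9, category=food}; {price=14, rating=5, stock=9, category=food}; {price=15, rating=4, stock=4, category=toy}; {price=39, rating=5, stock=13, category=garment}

Group B, Group B, Group B, Group A

The classifier is using: price ≥ 33.
{price=12, rating=5, stock=9, category=food}: price = 12 — lacks this property, so Group B.
{price=14, rating=5, stock=9, category=food}: price = 14 — lacks this property, so Group B.
{price=15, rating=4, stock=4, category=toy}: price = 15 — lacks this property, so Group B.
{price=39, rating=5, stock=13, category=garment}: price = 39 — matches, so Group A.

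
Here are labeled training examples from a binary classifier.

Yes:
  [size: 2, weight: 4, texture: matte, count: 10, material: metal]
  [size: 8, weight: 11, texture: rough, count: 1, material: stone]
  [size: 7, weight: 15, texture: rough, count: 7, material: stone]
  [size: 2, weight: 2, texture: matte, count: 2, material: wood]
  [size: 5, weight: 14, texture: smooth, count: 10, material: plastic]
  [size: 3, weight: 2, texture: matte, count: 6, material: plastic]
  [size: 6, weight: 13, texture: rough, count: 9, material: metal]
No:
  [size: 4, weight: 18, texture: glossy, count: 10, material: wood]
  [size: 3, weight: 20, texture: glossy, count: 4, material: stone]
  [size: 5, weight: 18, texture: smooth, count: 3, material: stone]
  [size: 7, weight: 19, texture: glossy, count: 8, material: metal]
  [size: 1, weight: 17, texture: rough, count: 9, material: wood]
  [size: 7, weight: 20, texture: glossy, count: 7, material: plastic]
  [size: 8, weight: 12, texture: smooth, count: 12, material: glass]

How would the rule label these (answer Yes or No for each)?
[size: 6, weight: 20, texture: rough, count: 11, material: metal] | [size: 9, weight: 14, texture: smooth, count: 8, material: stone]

Rule: count ≤ 10 AND weight ≤ 15. This holds for each 'Yes' example and fails for each 'No' one.
[size: 6, weight: 20, texture: rough, count: 11, material: metal] — count = 11, weight = 20, hence No. [size: 9, weight: 14, texture: smooth, count: 8, material: stone] — count = 8, weight = 14, hence Yes.

No, Yes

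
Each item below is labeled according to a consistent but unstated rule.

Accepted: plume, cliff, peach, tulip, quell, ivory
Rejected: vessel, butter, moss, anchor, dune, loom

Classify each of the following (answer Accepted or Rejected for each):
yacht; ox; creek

Accepted, Rejected, Accepted

The classifier is using: odd length.
yacht → length 5 → Accepted. ox → length 2 → Rejected. creek → length 5 → Accepted.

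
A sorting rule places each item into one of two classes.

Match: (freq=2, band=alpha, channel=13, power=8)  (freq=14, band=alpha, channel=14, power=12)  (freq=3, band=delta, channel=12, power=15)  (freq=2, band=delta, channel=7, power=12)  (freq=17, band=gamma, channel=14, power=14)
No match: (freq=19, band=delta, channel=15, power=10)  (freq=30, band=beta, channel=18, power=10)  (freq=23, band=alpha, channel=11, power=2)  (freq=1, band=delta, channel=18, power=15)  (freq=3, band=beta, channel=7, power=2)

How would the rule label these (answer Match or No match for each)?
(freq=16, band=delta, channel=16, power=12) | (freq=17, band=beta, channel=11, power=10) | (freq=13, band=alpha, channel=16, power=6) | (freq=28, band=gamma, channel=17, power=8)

The classifier is using: channel ≤ 14 AND power ≥ 8.

No match, Match, No match, No match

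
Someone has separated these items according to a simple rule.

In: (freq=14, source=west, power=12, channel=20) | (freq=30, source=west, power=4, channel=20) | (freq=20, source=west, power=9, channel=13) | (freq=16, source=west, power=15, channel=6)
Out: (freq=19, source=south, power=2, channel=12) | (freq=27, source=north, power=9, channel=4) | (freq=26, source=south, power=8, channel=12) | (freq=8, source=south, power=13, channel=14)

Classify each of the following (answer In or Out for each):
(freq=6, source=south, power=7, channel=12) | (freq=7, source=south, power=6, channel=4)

Out, Out

Rule: source is west. This holds for each 'In' example and fails for each 'Out' one.
(freq=6, source=south, power=7, channel=12) — source is south, hence Out.
(freq=7, source=south, power=6, channel=4) — source is south, hence Out.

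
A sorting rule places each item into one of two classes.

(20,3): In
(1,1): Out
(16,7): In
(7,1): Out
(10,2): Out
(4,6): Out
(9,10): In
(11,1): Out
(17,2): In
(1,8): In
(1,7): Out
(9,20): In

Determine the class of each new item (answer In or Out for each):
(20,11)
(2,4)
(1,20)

In, Out, In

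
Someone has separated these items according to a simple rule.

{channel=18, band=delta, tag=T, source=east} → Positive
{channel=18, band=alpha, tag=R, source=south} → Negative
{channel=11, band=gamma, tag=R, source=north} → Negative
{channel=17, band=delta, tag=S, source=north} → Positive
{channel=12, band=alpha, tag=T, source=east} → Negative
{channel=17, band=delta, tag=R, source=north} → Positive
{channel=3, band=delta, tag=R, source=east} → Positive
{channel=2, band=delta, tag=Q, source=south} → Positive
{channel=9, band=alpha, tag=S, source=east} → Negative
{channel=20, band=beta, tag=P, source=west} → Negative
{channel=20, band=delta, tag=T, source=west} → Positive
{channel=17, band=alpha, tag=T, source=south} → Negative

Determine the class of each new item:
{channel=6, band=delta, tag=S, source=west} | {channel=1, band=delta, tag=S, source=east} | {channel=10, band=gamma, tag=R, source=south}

Positive, Positive, Negative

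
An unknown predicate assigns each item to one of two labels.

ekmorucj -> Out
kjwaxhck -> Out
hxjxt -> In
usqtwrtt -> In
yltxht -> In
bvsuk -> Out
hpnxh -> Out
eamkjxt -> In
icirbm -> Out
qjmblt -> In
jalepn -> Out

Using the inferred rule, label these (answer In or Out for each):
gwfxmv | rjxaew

Out, Out

Every 'In' example satisfies: contains 't'. None of the 'Out' examples do.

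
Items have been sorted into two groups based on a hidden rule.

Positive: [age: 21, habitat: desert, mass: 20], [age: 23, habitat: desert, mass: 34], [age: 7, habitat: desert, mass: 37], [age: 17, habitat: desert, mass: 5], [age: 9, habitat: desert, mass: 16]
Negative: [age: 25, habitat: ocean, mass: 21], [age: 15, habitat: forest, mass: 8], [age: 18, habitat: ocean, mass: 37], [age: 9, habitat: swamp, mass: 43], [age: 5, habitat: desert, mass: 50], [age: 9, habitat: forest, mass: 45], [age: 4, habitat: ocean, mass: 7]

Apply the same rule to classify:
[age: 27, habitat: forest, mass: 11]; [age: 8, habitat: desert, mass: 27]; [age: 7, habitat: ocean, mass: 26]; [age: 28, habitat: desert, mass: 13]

Negative, Positive, Negative, Positive

The classifier is using: habitat is desert AND age ≥ 7.
[age: 27, habitat: forest, mass: 11] → habitat is forest, age = 27 → Negative.
[age: 8, habitat: desert, mass: 27] → habitat is desert, age = 8 → Positive.
[age: 7, habitat: ocean, mass: 26] → habitat is ocean, age = 7 → Negative.
[age: 28, habitat: desert, mass: 13] → habitat is desert, age = 28 → Positive.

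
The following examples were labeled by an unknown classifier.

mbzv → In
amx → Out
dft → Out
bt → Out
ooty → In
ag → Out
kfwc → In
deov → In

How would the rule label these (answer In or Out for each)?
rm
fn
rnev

A rule that fits every label: length 4 — true of each 'In' example, false of each 'Out' one.
rm: length 2, does not satisfy this → Out.
fn: length 2, does not satisfy this → Out.
rnev: length 4, satisfies this → In.

Out, Out, In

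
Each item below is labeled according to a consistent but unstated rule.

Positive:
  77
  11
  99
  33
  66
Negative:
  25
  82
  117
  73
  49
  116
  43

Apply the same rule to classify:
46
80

Negative, Negative

The rule appears to be: multiple of 11.
46: Negative (46 = 11·4 + 2).
80: Negative (80 = 11·7 + 3).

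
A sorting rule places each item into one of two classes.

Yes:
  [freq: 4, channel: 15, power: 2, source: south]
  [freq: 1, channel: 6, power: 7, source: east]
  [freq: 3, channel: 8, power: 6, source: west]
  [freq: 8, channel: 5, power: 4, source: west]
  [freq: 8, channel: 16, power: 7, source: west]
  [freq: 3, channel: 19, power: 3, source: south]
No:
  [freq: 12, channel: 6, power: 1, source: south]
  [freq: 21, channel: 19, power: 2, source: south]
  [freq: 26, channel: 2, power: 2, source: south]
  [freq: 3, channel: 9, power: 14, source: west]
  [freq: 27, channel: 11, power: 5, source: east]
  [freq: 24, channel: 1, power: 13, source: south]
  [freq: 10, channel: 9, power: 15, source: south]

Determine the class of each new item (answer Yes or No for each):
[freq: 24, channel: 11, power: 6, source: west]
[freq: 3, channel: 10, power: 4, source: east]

No, Yes

All 'Yes' examples share one property — freq ≤ 8 AND power ≤ 7 — and every 'No' example lacks it.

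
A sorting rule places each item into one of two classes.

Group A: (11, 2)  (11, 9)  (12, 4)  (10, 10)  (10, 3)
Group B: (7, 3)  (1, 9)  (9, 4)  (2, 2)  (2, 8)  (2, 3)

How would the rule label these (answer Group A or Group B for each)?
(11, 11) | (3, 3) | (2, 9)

One predicate separates the groups cleanly: first ≥ 10.
(11, 11) — first 11, hence Group A.
(3, 3) — first 3, hence Group B.
(2, 9) — first 2, hence Group B.

Group A, Group B, Group B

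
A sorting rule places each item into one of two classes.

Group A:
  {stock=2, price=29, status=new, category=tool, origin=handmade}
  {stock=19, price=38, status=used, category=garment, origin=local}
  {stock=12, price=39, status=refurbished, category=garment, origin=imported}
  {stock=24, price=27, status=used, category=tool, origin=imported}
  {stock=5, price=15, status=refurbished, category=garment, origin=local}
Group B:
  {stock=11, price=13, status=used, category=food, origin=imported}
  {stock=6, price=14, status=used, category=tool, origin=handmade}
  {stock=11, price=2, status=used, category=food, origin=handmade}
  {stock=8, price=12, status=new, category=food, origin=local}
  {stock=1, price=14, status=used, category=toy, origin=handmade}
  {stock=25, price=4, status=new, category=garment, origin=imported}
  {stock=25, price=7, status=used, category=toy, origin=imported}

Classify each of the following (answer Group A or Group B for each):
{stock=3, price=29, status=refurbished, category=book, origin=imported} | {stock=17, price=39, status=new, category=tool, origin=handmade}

Group A, Group A

One predicate separates the groups cleanly: price ≥ 15.
{stock=3, price=29, status=refurbished, category=book, origin=imported} → price = 29 → Group A. {stock=17, price=39, status=new, category=tool, origin=handmade} → price = 39 → Group A.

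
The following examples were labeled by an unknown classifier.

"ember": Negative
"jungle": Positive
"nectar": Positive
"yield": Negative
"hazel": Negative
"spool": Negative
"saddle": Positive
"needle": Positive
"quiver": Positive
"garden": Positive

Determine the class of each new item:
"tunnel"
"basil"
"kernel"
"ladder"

The classifier is using: even length.
Positive: "tunnel", since length 6.
Negative: "basil", since length 5.
Positive: "kernel", since length 6.
Positive: "ladder", since length 6.

Positive, Negative, Positive, Positive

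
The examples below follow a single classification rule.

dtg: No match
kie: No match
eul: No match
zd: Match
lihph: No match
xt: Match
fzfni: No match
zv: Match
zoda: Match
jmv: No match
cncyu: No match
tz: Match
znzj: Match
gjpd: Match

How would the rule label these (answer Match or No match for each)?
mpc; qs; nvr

No match, Match, No match

A rule that fits every label: even length — true of each 'Match' example, false of each 'No match' one.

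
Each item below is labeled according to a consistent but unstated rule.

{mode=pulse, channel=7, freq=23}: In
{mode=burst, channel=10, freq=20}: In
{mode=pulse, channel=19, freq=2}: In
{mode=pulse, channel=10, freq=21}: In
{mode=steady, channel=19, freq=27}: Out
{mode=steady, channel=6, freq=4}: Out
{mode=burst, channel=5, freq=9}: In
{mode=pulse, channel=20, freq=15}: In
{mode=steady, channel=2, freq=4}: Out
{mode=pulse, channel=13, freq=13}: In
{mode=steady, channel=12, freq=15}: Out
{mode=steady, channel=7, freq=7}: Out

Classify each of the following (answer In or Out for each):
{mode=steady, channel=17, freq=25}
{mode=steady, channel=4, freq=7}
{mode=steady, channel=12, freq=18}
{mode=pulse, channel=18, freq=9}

The simplest hypothesis consistent with all the labels is: mode is not steady.
{mode=steady, channel=17, freq=25} → mode is steady → Out.
{mode=steady, channel=4, freq=7} → mode is steady → Out.
{mode=steady, channel=12, freq=18} → mode is steady → Out.
{mode=pulse, channel=18, freq=9} → mode is pulse → In.

Out, Out, Out, In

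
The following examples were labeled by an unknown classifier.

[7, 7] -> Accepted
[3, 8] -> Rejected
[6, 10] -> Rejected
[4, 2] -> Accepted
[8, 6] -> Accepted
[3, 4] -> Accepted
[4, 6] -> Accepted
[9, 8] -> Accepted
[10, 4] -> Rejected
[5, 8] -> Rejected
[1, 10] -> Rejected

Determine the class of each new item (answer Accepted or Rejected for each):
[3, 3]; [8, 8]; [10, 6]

Accepted, Accepted, Rejected

All 'Accepted' examples share one property — |first − second| ≤ 2 — and every 'Rejected' example lacks it.
[3, 3] → |3−3| = 0 → Accepted.
[8, 8] → |8−8| = 0 → Accepted.
[10, 6] → |10−6| = 4 → Rejected.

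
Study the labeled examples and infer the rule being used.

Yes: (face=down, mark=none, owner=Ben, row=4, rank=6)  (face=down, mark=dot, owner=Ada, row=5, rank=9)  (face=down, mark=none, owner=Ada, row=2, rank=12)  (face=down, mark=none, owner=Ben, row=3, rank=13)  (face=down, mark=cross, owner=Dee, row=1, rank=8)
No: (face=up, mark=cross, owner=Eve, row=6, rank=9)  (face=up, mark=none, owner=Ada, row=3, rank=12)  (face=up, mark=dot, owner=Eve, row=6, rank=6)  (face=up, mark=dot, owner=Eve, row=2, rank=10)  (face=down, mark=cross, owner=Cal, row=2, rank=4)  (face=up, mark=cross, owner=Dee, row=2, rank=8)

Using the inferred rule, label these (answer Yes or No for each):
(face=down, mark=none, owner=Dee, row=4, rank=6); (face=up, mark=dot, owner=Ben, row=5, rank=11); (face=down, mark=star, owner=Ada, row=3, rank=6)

Yes, No, Yes

All 'Yes' examples share one property — face is down AND rank ≥ 6 — and every 'No' example lacks it.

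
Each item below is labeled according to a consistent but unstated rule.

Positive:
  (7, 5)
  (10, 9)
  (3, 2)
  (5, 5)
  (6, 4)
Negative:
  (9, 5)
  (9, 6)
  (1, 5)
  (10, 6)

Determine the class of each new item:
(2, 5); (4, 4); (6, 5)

The distinguishing property — |first − second| ≤ 2 — holds for all the 'Positive' cases and none of the 'Negative' cases.
(2, 5): |2−5| = 3 — fails the rule, so Negative. (4, 4): |4−4| = 0 — matches, so Positive. (6, 5): |6−5| = 1 — matches, so Positive.

Negative, Positive, Positive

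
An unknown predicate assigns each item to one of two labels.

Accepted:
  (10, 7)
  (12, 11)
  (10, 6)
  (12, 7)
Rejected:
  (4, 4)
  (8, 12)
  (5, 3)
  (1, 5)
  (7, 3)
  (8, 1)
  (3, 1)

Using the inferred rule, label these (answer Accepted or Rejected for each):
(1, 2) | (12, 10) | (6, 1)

Rejected, Accepted, Rejected

The distinguishing property — first ≥ 10 — holds for all the 'Accepted' cases and none of the 'Rejected' cases.
(1, 2) — first 1, hence Rejected.
(12, 10) — first 12, hence Accepted.
(6, 1) — first 6, hence Rejected.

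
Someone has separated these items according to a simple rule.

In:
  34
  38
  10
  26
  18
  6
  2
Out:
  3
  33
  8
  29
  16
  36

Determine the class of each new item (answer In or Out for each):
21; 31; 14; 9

Out, Out, In, Out

The distinguishing property — ≡ 2 (mod 4) — holds for all the 'In' cases and none of the 'Out' cases.
21: 21 mod 4 = 1, fails this test → Out.
31: 31 mod 4 = 3, fails this test → Out.
14: 14 mod 4 = 2, matches → In.
9: 9 mod 4 = 1, fails this test → Out.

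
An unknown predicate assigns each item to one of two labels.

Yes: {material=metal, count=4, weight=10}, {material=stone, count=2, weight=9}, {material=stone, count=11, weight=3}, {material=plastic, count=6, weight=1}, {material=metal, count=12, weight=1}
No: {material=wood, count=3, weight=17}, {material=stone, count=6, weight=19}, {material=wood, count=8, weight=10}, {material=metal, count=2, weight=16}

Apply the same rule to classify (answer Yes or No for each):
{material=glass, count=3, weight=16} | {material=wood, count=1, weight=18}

No, No

The pattern is that an item is 'Yes' exactly when: weight ≤ 9 OR count = 4.
{material=glass, count=3, weight=16} — weight = 16, count = 3, hence No. {material=wood, count=1, weight=18} — weight = 18, count = 1, hence No.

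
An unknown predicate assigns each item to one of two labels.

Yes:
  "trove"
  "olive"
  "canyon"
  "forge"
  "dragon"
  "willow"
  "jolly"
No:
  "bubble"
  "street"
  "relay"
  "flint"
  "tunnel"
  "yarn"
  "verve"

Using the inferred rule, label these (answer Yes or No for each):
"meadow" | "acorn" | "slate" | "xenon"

Yes, Yes, No, Yes

Every 'Yes' example satisfies: contains 'o'. None of the 'No' examples do.
"meadow" → has 'o' → Yes. "acorn" → has 'o' → Yes. "slate" → no 'o' → No. "xenon" → has 'o' → Yes.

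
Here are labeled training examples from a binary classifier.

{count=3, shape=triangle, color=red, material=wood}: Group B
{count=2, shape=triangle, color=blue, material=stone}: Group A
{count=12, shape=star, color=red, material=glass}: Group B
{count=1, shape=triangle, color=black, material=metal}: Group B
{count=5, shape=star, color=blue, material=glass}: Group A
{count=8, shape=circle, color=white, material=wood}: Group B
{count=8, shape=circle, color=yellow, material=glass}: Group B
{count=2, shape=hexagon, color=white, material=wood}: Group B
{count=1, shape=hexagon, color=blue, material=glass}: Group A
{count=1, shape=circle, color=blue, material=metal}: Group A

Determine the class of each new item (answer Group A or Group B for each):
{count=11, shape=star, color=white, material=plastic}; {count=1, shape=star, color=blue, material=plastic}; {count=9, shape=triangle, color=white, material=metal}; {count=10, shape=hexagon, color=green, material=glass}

Group B, Group A, Group B, Group B

Every 'Group A' example satisfies: color is blue. None of the 'Group B' examples do.
{count=11, shape=star, color=white, material=plastic}: color is white — does not pass, so Group B.
{count=1, shape=star, color=blue, material=plastic}: color is blue — checks out, so Group A.
{count=9, shape=triangle, color=white, material=metal}: color is white — does not pass, so Group B.
{count=10, shape=hexagon, color=green, material=glass}: color is green — does not pass, so Group B.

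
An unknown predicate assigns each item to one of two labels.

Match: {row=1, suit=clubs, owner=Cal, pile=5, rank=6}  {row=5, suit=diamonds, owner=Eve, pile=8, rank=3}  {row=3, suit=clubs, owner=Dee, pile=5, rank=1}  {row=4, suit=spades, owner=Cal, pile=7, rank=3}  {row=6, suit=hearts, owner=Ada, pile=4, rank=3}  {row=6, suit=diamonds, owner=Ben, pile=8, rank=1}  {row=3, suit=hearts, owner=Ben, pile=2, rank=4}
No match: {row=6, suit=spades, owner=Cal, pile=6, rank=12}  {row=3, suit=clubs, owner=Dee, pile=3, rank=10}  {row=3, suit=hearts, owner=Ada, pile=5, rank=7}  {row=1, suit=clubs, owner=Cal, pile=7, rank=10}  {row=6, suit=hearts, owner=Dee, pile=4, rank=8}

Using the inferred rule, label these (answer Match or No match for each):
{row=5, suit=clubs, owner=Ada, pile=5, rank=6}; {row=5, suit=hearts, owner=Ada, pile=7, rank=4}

The rule appears to be: rank ≤ 6.
{row=5, suit=clubs, owner=Ada, pile=5, rank=6}: rank = 6 — qualifies, so Match. {row=5, suit=hearts, owner=Ada, pile=7, rank=4}: rank = 4 — qualifies, so Match.

Match, Match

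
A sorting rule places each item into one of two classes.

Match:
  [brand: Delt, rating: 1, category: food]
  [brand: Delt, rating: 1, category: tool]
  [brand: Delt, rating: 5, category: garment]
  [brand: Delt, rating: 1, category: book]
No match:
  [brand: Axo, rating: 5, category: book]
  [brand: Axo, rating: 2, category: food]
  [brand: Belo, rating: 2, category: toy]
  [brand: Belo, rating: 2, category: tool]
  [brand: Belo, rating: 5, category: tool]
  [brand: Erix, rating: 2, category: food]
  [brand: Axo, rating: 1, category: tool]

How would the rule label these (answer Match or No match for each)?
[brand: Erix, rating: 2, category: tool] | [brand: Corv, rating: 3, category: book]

No match, No match

Rule: brand is Delt. This holds for each 'Match' example and fails for each 'No match' one.
[brand: Erix, rating: 2, category: tool] — brand is Erix, hence No match.
[brand: Corv, rating: 3, category: book] — brand is Corv, hence No match.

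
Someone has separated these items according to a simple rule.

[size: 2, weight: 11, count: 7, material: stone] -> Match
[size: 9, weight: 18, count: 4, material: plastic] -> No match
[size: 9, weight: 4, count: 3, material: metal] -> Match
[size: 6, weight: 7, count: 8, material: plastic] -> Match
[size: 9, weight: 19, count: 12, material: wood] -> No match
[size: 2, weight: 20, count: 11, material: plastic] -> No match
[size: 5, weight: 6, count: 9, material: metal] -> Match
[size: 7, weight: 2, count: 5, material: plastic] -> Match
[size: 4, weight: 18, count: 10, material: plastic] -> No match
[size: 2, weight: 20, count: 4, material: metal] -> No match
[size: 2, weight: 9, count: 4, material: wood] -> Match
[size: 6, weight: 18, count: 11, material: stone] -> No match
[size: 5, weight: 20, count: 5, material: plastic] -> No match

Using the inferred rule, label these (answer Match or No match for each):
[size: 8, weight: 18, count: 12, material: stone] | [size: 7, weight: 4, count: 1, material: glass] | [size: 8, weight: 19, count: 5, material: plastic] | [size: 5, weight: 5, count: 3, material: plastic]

Rule: weight ≤ 11. This holds for each 'Match' example and fails for each 'No match' one.
[size: 8, weight: 18, count: 12, material: stone] — weight = 18, hence No match.
[size: 7, weight: 4, count: 1, material: glass] — weight = 4, hence Match.
[size: 8, weight: 19, count: 5, material: plastic] — weight = 19, hence No match.
[size: 5, weight: 5, count: 3, material: plastic] — weight = 5, hence Match.

No match, Match, No match, Match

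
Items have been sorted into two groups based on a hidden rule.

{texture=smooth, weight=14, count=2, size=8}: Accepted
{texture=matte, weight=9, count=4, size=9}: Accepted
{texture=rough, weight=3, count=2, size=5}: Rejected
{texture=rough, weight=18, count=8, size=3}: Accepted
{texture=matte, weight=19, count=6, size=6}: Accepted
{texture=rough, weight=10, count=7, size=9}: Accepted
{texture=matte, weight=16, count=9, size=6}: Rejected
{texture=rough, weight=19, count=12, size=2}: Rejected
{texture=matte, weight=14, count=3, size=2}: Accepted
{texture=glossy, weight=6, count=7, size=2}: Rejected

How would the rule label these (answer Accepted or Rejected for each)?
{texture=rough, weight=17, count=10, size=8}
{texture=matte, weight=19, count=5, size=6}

Rejected, Accepted

One predicate separates the groups cleanly: weight ≥ 9 AND count ≤ 8.
{texture=rough, weight=17, count=10, size=8}: weight = 17, count = 10, does not satisfy this → Rejected.
{texture=matte, weight=19, count=5, size=6}: weight = 19, count = 5, has this property → Accepted.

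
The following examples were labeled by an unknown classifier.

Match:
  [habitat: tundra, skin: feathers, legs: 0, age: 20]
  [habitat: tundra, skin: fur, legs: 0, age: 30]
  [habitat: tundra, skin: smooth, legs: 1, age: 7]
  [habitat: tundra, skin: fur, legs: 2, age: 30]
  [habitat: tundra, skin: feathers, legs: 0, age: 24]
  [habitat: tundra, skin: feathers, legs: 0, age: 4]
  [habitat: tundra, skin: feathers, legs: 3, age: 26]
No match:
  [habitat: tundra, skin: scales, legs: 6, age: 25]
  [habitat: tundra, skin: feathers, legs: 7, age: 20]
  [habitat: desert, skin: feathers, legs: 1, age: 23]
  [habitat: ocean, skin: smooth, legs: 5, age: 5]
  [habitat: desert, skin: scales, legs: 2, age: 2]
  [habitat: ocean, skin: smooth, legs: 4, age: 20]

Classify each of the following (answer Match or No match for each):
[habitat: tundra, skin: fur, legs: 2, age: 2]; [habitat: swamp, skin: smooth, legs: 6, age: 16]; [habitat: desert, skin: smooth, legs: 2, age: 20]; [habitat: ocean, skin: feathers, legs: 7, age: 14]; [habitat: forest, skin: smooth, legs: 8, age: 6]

Match, No match, No match, No match, No match

One predicate separates the groups cleanly: habitat is tundra AND legs ≤ 3.
Match: [habitat: tundra, skin: fur, legs: 2, age: 2], since habitat is tundra, legs = 2. No match: [habitat: swamp, skin: smooth, legs: 6, age: 16], since habitat is swamp, legs = 6. No match: [habitat: desert, skin: smooth, legs: 2, age: 20], since habitat is desert, legs = 2. No match: [habitat: ocean, skin: feathers, legs: 7, age: 14], since habitat is ocean, legs = 7. No match: [habitat: forest, skin: smooth, legs: 8, age: 6], since habitat is forest, legs = 8.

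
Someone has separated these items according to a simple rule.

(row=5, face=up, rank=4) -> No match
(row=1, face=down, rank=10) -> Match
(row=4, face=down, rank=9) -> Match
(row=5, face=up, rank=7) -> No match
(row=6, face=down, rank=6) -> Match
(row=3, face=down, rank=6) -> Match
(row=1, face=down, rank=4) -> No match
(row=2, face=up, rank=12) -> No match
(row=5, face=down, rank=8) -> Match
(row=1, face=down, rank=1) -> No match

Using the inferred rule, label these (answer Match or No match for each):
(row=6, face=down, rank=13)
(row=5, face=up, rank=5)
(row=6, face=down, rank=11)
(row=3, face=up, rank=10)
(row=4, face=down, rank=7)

Every 'Match' example satisfies: face is down AND rank ≥ 6. None of the 'No match' examples do.
(row=6, face=down, rank=13): face is down, rank = 13 — fits, so Match. (row=5, face=up, rank=5): face is up, rank = 5 — does not satisfy this, so No match. (row=6, face=down, rank=11): face is down, rank = 11 — fits, so Match. (row=3, face=up, rank=10): face is up, rank = 10 — does not satisfy this, so No match. (row=4, face=down, rank=7): face is down, rank = 7 — fits, so Match.

Match, No match, Match, No match, Match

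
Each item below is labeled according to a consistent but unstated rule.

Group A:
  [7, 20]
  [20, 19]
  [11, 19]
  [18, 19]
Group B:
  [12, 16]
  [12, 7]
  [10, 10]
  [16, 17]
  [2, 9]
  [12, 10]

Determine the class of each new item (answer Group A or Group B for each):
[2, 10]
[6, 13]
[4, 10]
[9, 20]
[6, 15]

Group B, Group B, Group B, Group A, Group B

A rule that fits every label: second ≥ 18 — true of each 'Group A' example, false of each 'Group B' one.
Group B: [2, 10], since second 10. Group B: [6, 13], since second 13. Group B: [4, 10], since second 10. Group A: [9, 20], since second 20. Group B: [6, 15], since second 15.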